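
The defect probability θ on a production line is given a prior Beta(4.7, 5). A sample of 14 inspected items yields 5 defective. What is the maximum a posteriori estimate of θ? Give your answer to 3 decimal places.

θ̂_MAP = 0.401

Prior: Beta(4.7, 5).
Data: 5 successes in 14 trials. The binomial likelihood contributes θ^5(1−θ)^9, so the posterior is Beta(4.7+5, 5+9) = Beta(9.7, 14).
For Beta(a, b) with a, b > 1 the mode is (a−1)/(a+b−2) = 8.7/21.7 ≈ 0.401.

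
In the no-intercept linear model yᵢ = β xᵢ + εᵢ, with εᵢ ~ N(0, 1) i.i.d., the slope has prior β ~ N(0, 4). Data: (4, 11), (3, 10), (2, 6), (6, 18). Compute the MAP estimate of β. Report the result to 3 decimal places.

β̂_MAP = 2.973

log p(β | y) = −Σ(yᵢ − βxᵢ)²/(2·1) − β²/(2·4) + const.
Setting the derivative to zero: Σxᵢ(yᵢ − βxᵢ)/1 − β/4 = 0, so β = Σxᵢyᵢ / (Σxᵢ² + σ²/τ²).
Σxᵢyᵢ = 4·11 + 3·10 + 2·6 + 6·18 = 194; Σxᵢ² = 65; σ²/τ² = 0.25.
β̂_MAP = 194 / (65 + 0.25) = 194/65.25 ≈ 2.973.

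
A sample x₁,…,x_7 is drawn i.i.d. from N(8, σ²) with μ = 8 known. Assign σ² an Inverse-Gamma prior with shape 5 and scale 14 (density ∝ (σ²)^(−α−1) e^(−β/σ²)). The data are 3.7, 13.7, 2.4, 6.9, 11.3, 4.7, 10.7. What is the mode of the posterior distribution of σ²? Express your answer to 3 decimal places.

Sum of squared deviations about the known mean: SS = (3.7−8)² + (13.7−8)² + (2.4−8)² + (6.9−8)² + (11.3−8)² + (4.7−8)² + (10.7−8)² = 112.62.
The Normal likelihood contributes (σ²)^(−n/2) exp(−SS/(2σ²)), so the posterior is Inverse-Gamma(α + n/2, β + SS/2) = Inverse-Gamma(8.5, 70.31).
The mode of Inverse-Gamma(a, b) is b/(a+1) = 70.31/9.5 ≈ 7.401.

σ̂²_MAP = 7.401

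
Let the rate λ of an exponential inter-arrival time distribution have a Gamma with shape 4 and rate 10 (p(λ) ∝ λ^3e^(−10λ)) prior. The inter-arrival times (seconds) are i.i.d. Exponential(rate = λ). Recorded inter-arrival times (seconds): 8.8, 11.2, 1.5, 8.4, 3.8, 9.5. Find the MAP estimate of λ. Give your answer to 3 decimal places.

The Exponential(rate=λ) likelihood is ∝ λ^n e^(−λΣtᵢ). Here n = 6 and Σtᵢ = 8.8 + 11.2 + 1.5 + 8.4 + 3.8 + 9.5 = 43.2.
Posterior ∝ λ^3e^(−10λ) · λ^6e^(−43.2λ) = λ^9e^(−53.2λ), i.e. Gamma(10, 53.2).
Mode = (a−1)/b = 9/53.2 ≈ 0.169.

λ̂_MAP = 0.169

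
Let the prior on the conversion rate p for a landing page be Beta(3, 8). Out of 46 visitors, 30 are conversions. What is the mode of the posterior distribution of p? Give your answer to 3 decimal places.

p̂_MAP = 0.582

Prior: Beta(3, 8).
Data: 30 successes in 46 trials. The binomial likelihood contributes p^30(1−p)^16, so the posterior is Beta(3+30, 8+16) = Beta(33, 24).
For Beta(a, b) with a, b > 1 the mode is (a−1)/(a+b−2) = 32/55 ≈ 0.582.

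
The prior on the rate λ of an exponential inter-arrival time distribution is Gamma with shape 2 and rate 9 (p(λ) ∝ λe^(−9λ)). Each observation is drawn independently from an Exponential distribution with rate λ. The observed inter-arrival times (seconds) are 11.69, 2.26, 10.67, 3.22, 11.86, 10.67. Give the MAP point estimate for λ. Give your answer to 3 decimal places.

The Exponential(rate=λ) likelihood is ∝ λ^n e^(−λΣtᵢ). Here n = 6 and Σtᵢ = 11.69 + 2.26 + 10.67 + 3.22 + 11.86 + 10.67 = 50.37.
Posterior ∝ λe^(−9λ) · λ^6e^(−50.37λ) = λ^7e^(−59.37λ), i.e. Gamma(8, 59.37).
Mode = (a−1)/b = 7/59.37 ≈ 0.118.

λ̂_MAP = 0.118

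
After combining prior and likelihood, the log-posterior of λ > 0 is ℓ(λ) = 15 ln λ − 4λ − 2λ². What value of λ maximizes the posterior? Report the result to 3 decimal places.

ℓ'(λ) = 15/λ − 4 − 4λ. Setting this to zero and multiplying by λ: 4λ² + 4λ − 15 = 0.
λ = (−4 + √(4² + 4·4·15)) / (2·4) = (−4 + √256) / 8 = (−4 + 16)/8 = 3/2.
ℓ''(λ) = −15/λ² − 4 < 0, confirming a maximum.

λ̂_MAP = 1.500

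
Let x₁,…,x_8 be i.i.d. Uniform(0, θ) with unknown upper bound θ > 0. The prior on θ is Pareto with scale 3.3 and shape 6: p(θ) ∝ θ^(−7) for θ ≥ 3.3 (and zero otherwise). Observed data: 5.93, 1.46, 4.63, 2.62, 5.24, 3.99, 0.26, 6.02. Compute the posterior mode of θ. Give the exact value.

The Uniform(0, θ) likelihood is θ^(−n) for θ ≥ max(xᵢ), zero otherwise. Here max(xᵢ) = 6.02.
Posterior ∝ θ^(−7) · θ^(−8) = θ^(−15) on θ ≥ max(3.3, 6.02) = 6.02.
This density is strictly decreasing in θ, so the posterior mode lies at the lower boundary of the support.

θ̂_MAP = 6.02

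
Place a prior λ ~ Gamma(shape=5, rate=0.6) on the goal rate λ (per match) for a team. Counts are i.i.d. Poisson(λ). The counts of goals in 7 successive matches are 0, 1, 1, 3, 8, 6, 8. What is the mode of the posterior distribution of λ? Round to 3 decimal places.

Σxᵢ = 0+1+1+3+8+6+8 = 27, with n = 7.
Posterior ∝ λ^4e^(−0.6λ) · λ^27e^(−7λ) = λ^31e^(−7.6λ), i.e. Gamma(shape=32, rate=7.6).
The mode of a Gamma(a, b) with a ≥ 1 (shape–rate) is (a−1)/b = 31/7.6 ≈ 4.079.

λ̂_MAP = 4.079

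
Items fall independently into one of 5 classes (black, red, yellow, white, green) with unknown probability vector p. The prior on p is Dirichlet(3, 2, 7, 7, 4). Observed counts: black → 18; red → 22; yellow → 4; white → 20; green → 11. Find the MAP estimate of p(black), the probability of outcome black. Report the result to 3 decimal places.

The posterior is Dirichlet(αᵢ + nᵢ) = Dirichlet(21, 24, 11, 27, 15).
For a Dirichlet(a₁,…,a_K) with all aᵢ > 1, the mode has j-th component (aⱼ − 1)/(Σaᵢ − K).
Here Σaᵢ = 98 and K = 5, so p(black) = (21 − 1)/(98 − 5) = 20/93 ≈ 0.215.

MAP estimate of p(black) = 0.215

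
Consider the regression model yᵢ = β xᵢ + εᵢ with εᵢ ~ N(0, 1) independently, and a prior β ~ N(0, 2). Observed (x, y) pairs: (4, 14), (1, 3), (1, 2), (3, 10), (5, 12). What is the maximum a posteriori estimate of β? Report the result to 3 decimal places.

log p(β | y) = −Σ(yᵢ − βxᵢ)²/(2·1) − β²/(2·2) + const.
Setting the derivative to zero: Σxᵢ(yᵢ − βxᵢ)/1 − β/2 = 0, so β = Σxᵢyᵢ / (Σxᵢ² + σ²/τ²).
Σxᵢyᵢ = 4·14 + 1·3 + 1·2 + 3·10 + 5·12 = 151; Σxᵢ² = 52; σ²/τ² = 0.5.
β̂_MAP = 151 / (52 + 0.5) = 151/52.5 ≈ 2.876.

β̂_MAP = 2.876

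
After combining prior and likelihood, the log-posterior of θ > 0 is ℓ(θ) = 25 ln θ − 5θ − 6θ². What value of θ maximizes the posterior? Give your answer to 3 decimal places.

ℓ'(θ) = 25/θ − 5 − 12θ. Setting this to zero and multiplying by θ: 12θ² + 5θ − 25 = 0.
θ = (−5 + √(5² + 4·12·25)) / (2·12) = (−5 + √1225) / 24 = (−5 + 35)/24 = 5/4.
ℓ''(θ) = −25/θ² − 12 < 0, confirming a maximum.

θ̂_MAP = 1.250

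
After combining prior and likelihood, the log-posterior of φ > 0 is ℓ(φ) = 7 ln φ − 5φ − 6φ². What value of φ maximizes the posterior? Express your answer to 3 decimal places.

φ̂_MAP = 0.583

ℓ'(φ) = 7/φ − 5 − 12φ. Setting this to zero and multiplying by φ: 12φ² + 5φ − 7 = 0.
φ = (−5 + √(5² + 4·12·7)) / (2·12) = (−5 + √361) / 24 = (−5 + 19)/24 = 7/12.
ℓ''(φ) = −7/φ² − 12 < 0, confirming a maximum.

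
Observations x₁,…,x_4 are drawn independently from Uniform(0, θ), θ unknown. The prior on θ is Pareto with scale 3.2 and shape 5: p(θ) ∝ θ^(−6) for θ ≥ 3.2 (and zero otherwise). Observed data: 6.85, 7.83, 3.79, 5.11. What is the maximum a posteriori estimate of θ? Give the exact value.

The Uniform(0, θ) likelihood is θ^(−n) for θ ≥ max(xᵢ), zero otherwise. Here max(xᵢ) = 7.83.
Posterior ∝ θ^(−6) · θ^(−4) = θ^(−10) on θ ≥ max(3.2, 7.83) = 7.83.
This density is strictly decreasing in θ, so the posterior mode lies at the lower boundary of the support.

θ̂_MAP = 7.83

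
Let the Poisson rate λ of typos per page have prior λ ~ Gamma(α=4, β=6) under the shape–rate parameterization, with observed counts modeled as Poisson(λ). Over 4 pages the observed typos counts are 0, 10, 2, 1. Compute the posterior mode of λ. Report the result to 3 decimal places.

λ̂_MAP = 1.600

Σxᵢ = 0+10+2+1 = 13, with n = 4.
Posterior ∝ λ^3e^(−6λ) · λ^13e^(−4λ) = λ^16e^(−10λ), i.e. Gamma(shape=17, rate=10).
The mode of a Gamma(a, b) with a ≥ 1 (shape–rate) is (a−1)/b = 16/10 ≈ 1.600.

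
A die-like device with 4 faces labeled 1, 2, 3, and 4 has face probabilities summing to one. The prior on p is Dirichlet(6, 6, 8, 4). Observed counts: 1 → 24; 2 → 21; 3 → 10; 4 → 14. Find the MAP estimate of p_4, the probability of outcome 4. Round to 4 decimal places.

MAP estimate: 0.1910

The posterior is Dirichlet(αᵢ + nᵢ) = Dirichlet(30, 27, 18, 18).
For a Dirichlet(a₁,…,a_K) with all aᵢ > 1, the mode has j-th component (aⱼ − 1)/(Σaᵢ − K).
Here Σaᵢ = 93 and K = 4, so p_4 = (18 − 1)/(93 − 4) = 17/89 ≈ 0.1910.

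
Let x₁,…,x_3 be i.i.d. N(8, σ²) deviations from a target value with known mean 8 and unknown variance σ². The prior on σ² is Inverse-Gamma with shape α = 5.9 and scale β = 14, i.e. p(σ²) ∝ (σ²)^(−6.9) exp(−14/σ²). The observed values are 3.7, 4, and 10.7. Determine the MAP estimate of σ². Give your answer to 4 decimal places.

Sum of squared deviations about the known mean: SS = (3.7−8)² + (4−8)² + (10.7−8)² = 41.78.
The Normal likelihood contributes (σ²)^(−n/2) exp(−SS/(2σ²)), so the posterior is Inverse-Gamma(α + n/2, β + SS/2) = Inverse-Gamma(7.4, 34.89).
The mode of Inverse-Gamma(a, b) is b/(a+1) = 34.89/8.4 ≈ 4.1536.

σ̂²_MAP = 4.1536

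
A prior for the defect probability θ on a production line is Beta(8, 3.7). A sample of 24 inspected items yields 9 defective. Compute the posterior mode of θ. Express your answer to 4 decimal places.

θ̂_MAP = 0.4748

Prior: Beta(8, 3.7).
Data: 9 successes in 24 trials. The binomial likelihood contributes θ^9(1−θ)^15, so the posterior is Beta(8+9, 3.7+15) = Beta(17, 18.7).
For Beta(a, b) with a, b > 1 the mode is (a−1)/(a+b−2) = 16/33.7 ≈ 0.4748.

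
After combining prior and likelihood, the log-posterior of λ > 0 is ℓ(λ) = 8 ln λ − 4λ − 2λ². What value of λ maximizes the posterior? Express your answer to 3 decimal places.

ℓ'(λ) = 8/λ − 4 − 4λ. Setting this to zero and multiplying by λ: 4λ² + 4λ − 8 = 0.
λ = (−4 + √(4² + 4·4·8)) / (2·4) = (−4 + √144) / 8 = (−4 + 12)/8 = 1.
ℓ''(λ) = −8/λ² − 4 < 0, confirming a maximum.

λ̂_MAP = 1.000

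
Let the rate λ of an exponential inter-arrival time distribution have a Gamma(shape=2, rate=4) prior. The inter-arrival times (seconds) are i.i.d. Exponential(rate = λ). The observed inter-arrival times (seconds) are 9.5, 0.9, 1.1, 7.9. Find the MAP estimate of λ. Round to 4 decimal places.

λ̂_MAP = 0.2137

The Exponential(rate=λ) likelihood is ∝ λ^n e^(−λΣtᵢ). Here n = 4 and Σtᵢ = 9.5 + 0.9 + 1.1 + 7.9 = 19.4.
Posterior ∝ λe^(−4λ) · λ^4e^(−19.4λ) = λ^5e^(−23.4λ), i.e. Gamma(6, 23.4).
Mode = (a−1)/b = 5/23.4 ≈ 0.2137.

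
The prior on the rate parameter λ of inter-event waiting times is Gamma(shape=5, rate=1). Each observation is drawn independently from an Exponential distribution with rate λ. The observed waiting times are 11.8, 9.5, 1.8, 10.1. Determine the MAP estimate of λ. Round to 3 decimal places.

The Exponential(rate=λ) likelihood is ∝ λ^n e^(−λΣtᵢ). Here n = 4 and Σtᵢ = 11.8 + 9.5 + 1.8 + 10.1 = 33.2.
Posterior ∝ λ^4e^(−1λ) · λ^4e^(−33.2λ) = λ^8e^(−34.2λ), i.e. Gamma(9, 34.2).
Mode = (a−1)/b = 8/34.2 ≈ 0.234.

λ̂_MAP = 0.234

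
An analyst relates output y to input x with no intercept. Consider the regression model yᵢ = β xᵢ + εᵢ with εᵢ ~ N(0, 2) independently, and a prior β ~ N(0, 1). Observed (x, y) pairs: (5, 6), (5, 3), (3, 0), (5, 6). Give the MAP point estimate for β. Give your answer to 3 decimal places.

β̂_MAP = 0.872

log p(β | y) = −Σ(yᵢ − βxᵢ)²/(2·2) − β²/(2·1) + const.
Setting the derivative to zero: Σxᵢ(yᵢ − βxᵢ)/2 − β/1 = 0, so β = Σxᵢyᵢ / (Σxᵢ² + σ²/τ²).
Σxᵢyᵢ = 5·6 + 5·3 + 3·0 + 5·6 = 75; Σxᵢ² = 84; σ²/τ² = 2.
β̂_MAP = 75 / (84 + 2) = 75/86 ≈ 0.872.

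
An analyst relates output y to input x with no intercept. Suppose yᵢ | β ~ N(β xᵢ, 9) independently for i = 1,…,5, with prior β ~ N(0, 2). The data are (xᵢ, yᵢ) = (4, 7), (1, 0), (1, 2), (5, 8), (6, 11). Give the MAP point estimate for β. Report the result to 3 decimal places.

β̂_MAP = 1.629

log p(β | y) = −Σ(yᵢ − βxᵢ)²/(2·9) − β²/(2·2) + const.
Setting the derivative to zero: Σxᵢ(yᵢ − βxᵢ)/9 − β/2 = 0, so β = Σxᵢyᵢ / (Σxᵢ² + σ²/τ²).
Σxᵢyᵢ = 4·7 + 1·0 + 1·2 + 5·8 + 6·11 = 136; Σxᵢ² = 79; σ²/τ² = 4.5.
β̂_MAP = 136 / (79 + 4.5) = 136/83.5 ≈ 1.629.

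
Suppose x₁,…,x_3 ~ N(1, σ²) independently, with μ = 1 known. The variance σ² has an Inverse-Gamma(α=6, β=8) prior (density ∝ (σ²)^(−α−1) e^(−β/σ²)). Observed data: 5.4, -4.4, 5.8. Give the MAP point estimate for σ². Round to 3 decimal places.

Sum of squared deviations about the known mean: SS = (5.4−1)² + (-4.4−1)² + (5.8−1)² = 71.56.
The Normal likelihood contributes (σ²)^(−n/2) exp(−SS/(2σ²)), so the posterior is Inverse-Gamma(α + n/2, β + SS/2) = Inverse-Gamma(7.5, 43.78).
The mode of Inverse-Gamma(a, b) is b/(a+1) = 43.78/8.5 ≈ 5.151.

σ̂²_MAP = 5.151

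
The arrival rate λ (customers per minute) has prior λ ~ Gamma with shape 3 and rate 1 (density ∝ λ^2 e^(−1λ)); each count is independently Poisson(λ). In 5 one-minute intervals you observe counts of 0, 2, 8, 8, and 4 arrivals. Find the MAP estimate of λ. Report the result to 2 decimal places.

Σxᵢ = 0+2+8+8+4 = 22, with n = 5.
Posterior ∝ λ^2e^(−1λ) · λ^22e^(−5λ) = λ^24e^(−6λ), i.e. Gamma(shape=25, rate=6).
The mode of a Gamma(a, b) with a ≥ 1 (shape–rate) is (a−1)/b = 24/6 ≈ 4.00.

λ̂_MAP = 4.00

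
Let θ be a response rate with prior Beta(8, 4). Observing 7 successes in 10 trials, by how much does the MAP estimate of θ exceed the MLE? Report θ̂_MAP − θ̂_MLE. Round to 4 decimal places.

Posterior is Beta(15, 7); MAP = (15−1)/(22−2) = 14/20 ≈ 0.70000.
MLE ignores the prior: θ̂_MLE = k/n = 7/10 ≈ 0.70000.
Difference = 14/20 − 7/10 = 0 ≈ 0.0000.

MAP − MLE = 0.0000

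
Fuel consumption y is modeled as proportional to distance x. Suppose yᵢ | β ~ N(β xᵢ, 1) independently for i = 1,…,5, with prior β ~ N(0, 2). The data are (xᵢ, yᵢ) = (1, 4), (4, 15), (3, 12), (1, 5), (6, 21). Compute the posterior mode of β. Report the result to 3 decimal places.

log p(β | y) = −Σ(yᵢ − βxᵢ)²/(2·1) − β²/(2·2) + const.
Setting the derivative to zero: Σxᵢ(yᵢ − βxᵢ)/1 − β/2 = 0, so β = Σxᵢyᵢ / (Σxᵢ² + σ²/τ²).
Σxᵢyᵢ = 1·4 + 4·15 + 3·12 + 1·5 + 6·21 = 231; Σxᵢ² = 63; σ²/τ² = 0.5.
β̂_MAP = 231 / (63 + 0.5) = 231/63.5 ≈ 3.638.

β̂_MAP = 3.638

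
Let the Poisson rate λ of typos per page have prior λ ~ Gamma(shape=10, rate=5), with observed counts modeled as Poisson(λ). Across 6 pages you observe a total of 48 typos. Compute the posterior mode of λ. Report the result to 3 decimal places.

λ̂_MAP = 5.182

Σxᵢ = 48, n = 6.
Posterior ∝ λ^9e^(−5λ) · λ^48e^(−6λ) = λ^57e^(−11λ), i.e. Gamma(shape=58, rate=11).
The mode of a Gamma(a, b) with a ≥ 1 (shape–rate) is (a−1)/b = 57/11 ≈ 5.182.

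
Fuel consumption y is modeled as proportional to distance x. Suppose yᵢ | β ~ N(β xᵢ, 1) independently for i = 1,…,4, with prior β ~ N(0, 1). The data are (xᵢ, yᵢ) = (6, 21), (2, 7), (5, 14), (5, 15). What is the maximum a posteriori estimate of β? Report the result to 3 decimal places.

β̂_MAP = 3.132

log p(β | y) = −Σ(yᵢ − βxᵢ)²/(2·1) − β²/(2·1) + const.
Setting the derivative to zero: Σxᵢ(yᵢ − βxᵢ)/1 − β/1 = 0, so β = Σxᵢyᵢ / (Σxᵢ² + σ²/τ²).
Σxᵢyᵢ = 6·21 + 2·7 + 5·14 + 5·15 = 285; Σxᵢ² = 90; σ²/τ² = 1.
β̂_MAP = 285 / (90 + 1) = 285/91 ≈ 3.132.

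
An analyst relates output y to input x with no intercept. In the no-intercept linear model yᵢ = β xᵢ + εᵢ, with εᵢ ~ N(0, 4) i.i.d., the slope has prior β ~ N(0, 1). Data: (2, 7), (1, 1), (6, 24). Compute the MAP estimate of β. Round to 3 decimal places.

log p(β | y) = −Σ(yᵢ − βxᵢ)²/(2·4) − β²/(2·1) + const.
Setting the derivative to zero: Σxᵢ(yᵢ − βxᵢ)/4 − β/1 = 0, so β = Σxᵢyᵢ / (Σxᵢ² + σ²/τ²).
Σxᵢyᵢ = 2·7 + 1·1 + 6·24 = 159; Σxᵢ² = 41; σ²/τ² = 4.
β̂_MAP = 159 / (41 + 4) = 159/45 ≈ 3.533.

β̂_MAP = 3.533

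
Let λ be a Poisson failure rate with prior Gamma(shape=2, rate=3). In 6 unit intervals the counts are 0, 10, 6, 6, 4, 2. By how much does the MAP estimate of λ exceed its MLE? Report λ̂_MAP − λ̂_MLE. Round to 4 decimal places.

MAP − MLE = -1.4444

Σxᵢ = 28. Posterior is Gamma(30, 9); MAP = (30−1)/9 = 29/9 ≈ 3.22222.
MLE = x̄ = 28/6 ≈ 4.66667.
Difference = 29/9 − 28/6 = -13/9 ≈ -1.4444.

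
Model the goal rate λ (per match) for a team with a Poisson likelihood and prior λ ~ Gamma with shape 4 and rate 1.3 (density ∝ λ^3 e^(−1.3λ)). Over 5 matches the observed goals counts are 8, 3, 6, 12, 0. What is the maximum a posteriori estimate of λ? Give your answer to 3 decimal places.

Σxᵢ = 8+3+6+12+0 = 29, with n = 5.
Posterior ∝ λ^3e^(−1.3λ) · λ^29e^(−5λ) = λ^32e^(−6.3λ), i.e. Gamma(shape=33, rate=6.3).
The mode of a Gamma(a, b) with a ≥ 1 (shape–rate) is (a−1)/b = 32/6.3 ≈ 5.079.

λ̂_MAP = 5.079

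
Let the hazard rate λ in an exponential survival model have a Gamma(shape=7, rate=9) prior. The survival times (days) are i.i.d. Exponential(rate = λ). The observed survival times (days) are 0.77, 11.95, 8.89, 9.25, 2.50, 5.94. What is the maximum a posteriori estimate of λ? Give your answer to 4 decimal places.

The Exponential(rate=λ) likelihood is ∝ λ^n e^(−λΣtᵢ). Here n = 6 and Σtᵢ = 0.77 + 11.95 + 8.89 + 9.25 + 2.50 + 5.94 = 39.30.
Posterior ∝ λ^6e^(−9λ) · λ^6e^(−39.30λ) = λ^12e^(−48.30λ), i.e. Gamma(13, 48.30).
Mode = (a−1)/b = 12/48.30 ≈ 0.2484.

λ̂_MAP = 0.2484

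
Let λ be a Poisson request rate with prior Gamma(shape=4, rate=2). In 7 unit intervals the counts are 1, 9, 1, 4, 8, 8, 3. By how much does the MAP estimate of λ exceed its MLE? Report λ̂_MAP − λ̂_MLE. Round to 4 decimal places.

Σxᵢ = 34. Posterior is Gamma(38, 9); MAP = (38−1)/9 = 37/9 ≈ 4.11111.
MLE = x̄ = 34/7 ≈ 4.85714.
Difference = 37/9 − 34/7 = -47/63 ≈ -0.7460.

MAP − MLE = -0.7460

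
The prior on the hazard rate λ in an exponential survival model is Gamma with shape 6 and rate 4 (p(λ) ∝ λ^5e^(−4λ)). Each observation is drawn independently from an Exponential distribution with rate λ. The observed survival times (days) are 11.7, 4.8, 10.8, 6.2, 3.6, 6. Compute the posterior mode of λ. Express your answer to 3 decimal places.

λ̂_MAP = 0.234

The Exponential(rate=λ) likelihood is ∝ λ^n e^(−λΣtᵢ). Here n = 6 and Σtᵢ = 11.7 + 4.8 + 10.8 + 6.2 + 3.6 + 6 = 43.1.
Posterior ∝ λ^5e^(−4λ) · λ^6e^(−43.1λ) = λ^11e^(−47.1λ), i.e. Gamma(12, 47.1).
Mode = (a−1)/b = 11/47.1 ≈ 0.234.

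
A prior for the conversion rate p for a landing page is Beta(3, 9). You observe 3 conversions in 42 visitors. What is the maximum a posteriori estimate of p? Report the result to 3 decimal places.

Prior: Beta(3, 9).
Data: 3 successes in 42 trials. The binomial likelihood contributes p^3(1−p)^39, so the posterior is Beta(3+3, 9+39) = Beta(6, 48).
For Beta(a, b) with a, b > 1 the mode is (a−1)/(a+b−2) = 5/52 ≈ 0.096.

p̂_MAP = 0.096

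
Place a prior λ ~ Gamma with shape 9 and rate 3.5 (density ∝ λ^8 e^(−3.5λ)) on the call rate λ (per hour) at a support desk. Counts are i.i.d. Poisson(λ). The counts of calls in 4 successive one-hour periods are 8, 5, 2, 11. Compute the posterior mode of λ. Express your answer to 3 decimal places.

λ̂_MAP = 4.533

Σxᵢ = 8+5+2+11 = 26, with n = 4.
Posterior ∝ λ^8e^(−3.5λ) · λ^26e^(−4λ) = λ^34e^(−7.5λ), i.e. Gamma(shape=35, rate=7.5).
The mode of a Gamma(a, b) with a ≥ 1 (shape–rate) is (a−1)/b = 34/7.5 ≈ 4.533.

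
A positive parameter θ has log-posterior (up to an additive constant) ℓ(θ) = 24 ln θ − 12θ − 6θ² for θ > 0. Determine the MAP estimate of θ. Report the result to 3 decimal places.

θ̂_MAP = 1.000

ℓ'(θ) = 24/θ − 12 − 12θ. Setting this to zero and multiplying by θ: 12θ² + 12θ − 24 = 0.
θ = (−12 + √(12² + 4·12·24)) / (2·12) = (−12 + √1296) / 24 = (−12 + 36)/24 = 1.
ℓ''(θ) = −24/θ² − 12 < 0, confirming a maximum.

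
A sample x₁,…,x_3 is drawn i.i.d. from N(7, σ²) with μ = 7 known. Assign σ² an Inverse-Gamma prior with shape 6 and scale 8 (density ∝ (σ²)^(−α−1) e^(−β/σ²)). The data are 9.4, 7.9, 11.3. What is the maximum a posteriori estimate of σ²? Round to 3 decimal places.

σ̂²_MAP = 2.415

Sum of squared deviations about the known mean: SS = (9.4−7)² + (7.9−7)² + (11.3−7)² = 25.06.
The Normal likelihood contributes (σ²)^(−n/2) exp(−SS/(2σ²)), so the posterior is Inverse-Gamma(α + n/2, β + SS/2) = Inverse-Gamma(7.5, 20.53).
The mode of Inverse-Gamma(a, b) is b/(a+1) = 20.53/8.5 ≈ 2.415.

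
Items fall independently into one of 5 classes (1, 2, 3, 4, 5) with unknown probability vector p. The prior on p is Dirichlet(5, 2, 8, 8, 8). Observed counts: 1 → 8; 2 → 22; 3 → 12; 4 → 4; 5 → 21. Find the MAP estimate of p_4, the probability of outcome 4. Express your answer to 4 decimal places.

MAP estimate: 0.1183

The posterior is Dirichlet(αᵢ + nᵢ) = Dirichlet(13, 24, 20, 12, 29).
For a Dirichlet(a₁,…,a_K) with all aᵢ > 1, the mode has j-th component (aⱼ − 1)/(Σaᵢ − K).
Here Σaᵢ = 98 and K = 5, so p_4 = (12 − 1)/(98 − 5) = 11/93 ≈ 0.1183.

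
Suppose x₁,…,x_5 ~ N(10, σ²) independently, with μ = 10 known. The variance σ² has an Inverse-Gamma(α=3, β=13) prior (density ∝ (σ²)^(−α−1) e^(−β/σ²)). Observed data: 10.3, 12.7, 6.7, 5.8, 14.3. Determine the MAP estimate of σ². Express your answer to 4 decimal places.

Sum of squared deviations about the known mean: SS = (10.3−10)² + (12.7−10)² + (6.7−10)² + (5.8−10)² + (14.3−10)² = 54.4.
The Normal likelihood contributes (σ²)^(−n/2) exp(−SS/(2σ²)), so the posterior is Inverse-Gamma(α + n/2, β + SS/2) = Inverse-Gamma(5.5, 40.2).
The mode of Inverse-Gamma(a, b) is b/(a+1) = 40.2/6.5 ≈ 6.1846.

σ̂²_MAP = 6.1846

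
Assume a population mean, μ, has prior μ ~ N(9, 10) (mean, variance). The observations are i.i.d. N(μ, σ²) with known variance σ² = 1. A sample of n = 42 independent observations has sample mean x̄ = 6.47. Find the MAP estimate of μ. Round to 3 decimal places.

μ̂_MAP = 6.476

n = 42, x̄ = 6.47.
For a Normal prior and Normal likelihood with known variance, the posterior is Normal; its mode equals its mean, the precision-weighted average.
Prior precision 1/σ₀² = 1/10 = 0.1; data precision n/σ² = 42/1 = 42.
μ̂ = (0.1·9 + 42·6.47) / (0.1 + 42) = 272.64/42.1 = 13632/2105 ≈ 6.476.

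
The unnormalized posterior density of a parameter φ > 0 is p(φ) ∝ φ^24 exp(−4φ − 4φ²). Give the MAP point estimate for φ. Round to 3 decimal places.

φ̂_MAP = 1.500

ℓ'(φ) = 24/φ − 4 − 8φ. Setting this to zero and multiplying by φ: 8φ² + 4φ − 24 = 0.
φ = (−4 + √(4² + 4·8·24)) / (2·8) = (−4 + √784) / 16 = (−4 + 28)/16 = 3/2.
ℓ''(φ) = −24/φ² − 8 < 0, confirming a maximum.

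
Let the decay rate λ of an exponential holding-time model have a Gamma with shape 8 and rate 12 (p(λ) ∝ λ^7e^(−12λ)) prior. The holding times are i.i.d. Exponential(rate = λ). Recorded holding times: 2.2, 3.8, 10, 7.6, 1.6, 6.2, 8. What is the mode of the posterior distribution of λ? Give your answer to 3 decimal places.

λ̂_MAP = 0.272

The Exponential(rate=λ) likelihood is ∝ λ^n e^(−λΣtᵢ). Here n = 7 and Σtᵢ = 2.2 + 3.8 + 10 + 7.6 + 1.6 + 6.2 + 8 = 39.4.
Posterior ∝ λ^7e^(−12λ) · λ^7e^(−39.4λ) = λ^14e^(−51.4λ), i.e. Gamma(15, 51.4).
Mode = (a−1)/b = 14/51.4 ≈ 0.272.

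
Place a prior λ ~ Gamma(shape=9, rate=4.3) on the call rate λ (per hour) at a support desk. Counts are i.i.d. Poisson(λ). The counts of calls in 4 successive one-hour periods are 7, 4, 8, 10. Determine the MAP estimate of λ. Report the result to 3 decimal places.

λ̂_MAP = 4.458

Σxᵢ = 7+4+8+10 = 29, with n = 4.
Posterior ∝ λ^8e^(−4.3λ) · λ^29e^(−4λ) = λ^37e^(−8.3λ), i.e. Gamma(shape=38, rate=8.3).
The mode of a Gamma(a, b) with a ≥ 1 (shape–rate) is (a−1)/b = 37/8.3 ≈ 4.458.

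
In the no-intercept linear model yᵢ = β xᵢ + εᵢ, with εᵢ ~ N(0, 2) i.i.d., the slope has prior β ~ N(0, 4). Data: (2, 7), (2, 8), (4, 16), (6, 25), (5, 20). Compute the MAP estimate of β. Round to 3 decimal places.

β̂_MAP = 4.023

log p(β | y) = −Σ(yᵢ − βxᵢ)²/(2·2) − β²/(2·4) + const.
Setting the derivative to zero: Σxᵢ(yᵢ − βxᵢ)/2 − β/4 = 0, so β = Σxᵢyᵢ / (Σxᵢ² + σ²/τ²).
Σxᵢyᵢ = 2·7 + 2·8 + 4·16 + 6·25 + 5·20 = 344; Σxᵢ² = 85; σ²/τ² = 0.5.
β̂_MAP = 344 / (85 + 0.5) = 344/85.5 ≈ 4.023.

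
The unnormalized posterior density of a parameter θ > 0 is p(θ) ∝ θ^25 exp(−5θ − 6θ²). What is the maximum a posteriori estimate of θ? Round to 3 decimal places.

ℓ'(θ) = 25/θ − 5 − 12θ. Setting this to zero and multiplying by θ: 12θ² + 5θ − 25 = 0.
θ = (−5 + √(5² + 4·12·25)) / (2·12) = (−5 + √1225) / 24 = (−5 + 35)/24 = 5/4.
ℓ''(θ) = −25/θ² − 12 < 0, confirming a maximum.

θ̂_MAP = 1.250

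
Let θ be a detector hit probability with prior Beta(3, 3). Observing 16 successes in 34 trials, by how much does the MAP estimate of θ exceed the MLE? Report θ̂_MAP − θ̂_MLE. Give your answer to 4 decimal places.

MAP − MLE = 0.0031

Posterior is Beta(19, 21); MAP = (19−1)/(40−2) = 18/38 ≈ 0.47368.
MLE ignores the prior: θ̂_MLE = k/n = 16/34 ≈ 0.47059.
Difference = 18/38 − 16/34 = 1/323 ≈ 0.0031.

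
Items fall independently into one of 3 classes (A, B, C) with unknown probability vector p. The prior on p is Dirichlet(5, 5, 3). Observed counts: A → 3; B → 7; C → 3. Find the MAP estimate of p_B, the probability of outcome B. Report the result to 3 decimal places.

The posterior is Dirichlet(αᵢ + nᵢ) = Dirichlet(8, 12, 6).
For a Dirichlet(a₁,…,a_K) with all aᵢ > 1, the mode has j-th component (aⱼ − 1)/(Σaᵢ − K).
Here Σaᵢ = 26 and K = 3, so p_B = (12 − 1)/(26 − 3) = 11/23 ≈ 0.478.

MAP estimate of p_B = 0.478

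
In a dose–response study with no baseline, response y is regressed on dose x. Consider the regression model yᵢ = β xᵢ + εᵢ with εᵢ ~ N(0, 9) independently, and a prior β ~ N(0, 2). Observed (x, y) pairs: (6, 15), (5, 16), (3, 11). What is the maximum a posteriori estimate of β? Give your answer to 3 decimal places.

log p(β | y) = −Σ(yᵢ − βxᵢ)²/(2·9) − β²/(2·2) + const.
Setting the derivative to zero: Σxᵢ(yᵢ − βxᵢ)/9 − β/2 = 0, so β = Σxᵢyᵢ / (Σxᵢ² + σ²/τ²).
Σxᵢyᵢ = 6·15 + 5·16 + 3·11 = 203; Σxᵢ² = 70; σ²/τ² = 4.5.
β̂_MAP = 203 / (70 + 4.5) = 203/74.5 ≈ 2.725.

β̂_MAP = 2.725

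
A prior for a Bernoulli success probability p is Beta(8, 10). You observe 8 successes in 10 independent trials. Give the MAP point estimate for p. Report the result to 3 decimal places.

p̂_MAP = 0.577

Prior: Beta(8, 10).
Data: 8 successes in 10 trials. The binomial likelihood contributes p^8(1−p)^2, so the posterior is Beta(8+8, 10+2) = Beta(16, 12).
For Beta(a, b) with a, b > 1 the mode is (a−1)/(a+b−2) = 15/26 ≈ 0.577.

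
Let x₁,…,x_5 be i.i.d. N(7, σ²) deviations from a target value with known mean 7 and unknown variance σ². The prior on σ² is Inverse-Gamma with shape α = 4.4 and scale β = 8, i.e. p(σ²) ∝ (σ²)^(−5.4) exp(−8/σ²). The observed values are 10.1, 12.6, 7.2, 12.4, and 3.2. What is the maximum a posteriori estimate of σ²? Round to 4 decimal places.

Sum of squared deviations about the known mean: SS = (10.1−7)² + (12.6−7)² + (7.2−7)² + (12.4−7)² + (3.2−7)² = 84.61.
The Normal likelihood contributes (σ²)^(−n/2) exp(−SS/(2σ²)), so the posterior is Inverse-Gamma(α + n/2, β + SS/2) = Inverse-Gamma(6.9, 50.305).
The mode of Inverse-Gamma(a, b) is b/(a+1) = 50.305/7.9 ≈ 6.3677.

σ̂²_MAP = 6.3677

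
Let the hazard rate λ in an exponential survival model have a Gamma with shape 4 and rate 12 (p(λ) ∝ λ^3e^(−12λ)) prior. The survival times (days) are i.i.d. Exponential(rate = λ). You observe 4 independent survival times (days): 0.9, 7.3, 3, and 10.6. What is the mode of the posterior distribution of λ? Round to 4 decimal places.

λ̂_MAP = 0.2071

The Exponential(rate=λ) likelihood is ∝ λ^n e^(−λΣtᵢ). Here n = 4 and Σtᵢ = 0.9 + 7.3 + 3 + 10.6 = 21.8.
Posterior ∝ λ^3e^(−12λ) · λ^4e^(−21.8λ) = λ^7e^(−33.8λ), i.e. Gamma(8, 33.8).
Mode = (a−1)/b = 7/33.8 ≈ 0.2071.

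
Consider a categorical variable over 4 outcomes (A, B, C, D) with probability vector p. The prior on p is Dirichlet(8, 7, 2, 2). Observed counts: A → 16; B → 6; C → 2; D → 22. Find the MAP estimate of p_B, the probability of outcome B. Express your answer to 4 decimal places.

MAP estimate of p_B = 0.1967

The posterior is Dirichlet(αᵢ + nᵢ) = Dirichlet(24, 13, 4, 24).
For a Dirichlet(a₁,…,a_K) with all aᵢ > 1, the mode has j-th component (aⱼ − 1)/(Σaᵢ − K).
Here Σaᵢ = 65 and K = 4, so p_B = (13 − 1)/(65 − 4) = 12/61 ≈ 0.1967.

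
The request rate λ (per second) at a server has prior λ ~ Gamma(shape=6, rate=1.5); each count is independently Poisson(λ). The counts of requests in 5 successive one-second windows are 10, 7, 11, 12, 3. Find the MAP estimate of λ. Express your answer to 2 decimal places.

Σxᵢ = 10+7+11+12+3 = 43, with n = 5.
Posterior ∝ λ^5e^(−1.5λ) · λ^43e^(−5λ) = λ^48e^(−6.5λ), i.e. Gamma(shape=49, rate=6.5).
The mode of a Gamma(a, b) with a ≥ 1 (shape–rate) is (a−1)/b = 48/6.5 ≈ 7.38.

λ̂_MAP = 7.38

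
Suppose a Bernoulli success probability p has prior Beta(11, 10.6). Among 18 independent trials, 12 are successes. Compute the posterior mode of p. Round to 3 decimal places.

Prior: Beta(11, 10.6).
Data: 12 successes in 18 trials. The binomial likelihood contributes p^12(1−p)^6, so the posterior is Beta(11+12, 10.6+6) = Beta(23, 16.6).
For Beta(a, b) with a, b > 1 the mode is (a−1)/(a+b−2) = 22/37.6 ≈ 0.585.

p̂_MAP = 0.585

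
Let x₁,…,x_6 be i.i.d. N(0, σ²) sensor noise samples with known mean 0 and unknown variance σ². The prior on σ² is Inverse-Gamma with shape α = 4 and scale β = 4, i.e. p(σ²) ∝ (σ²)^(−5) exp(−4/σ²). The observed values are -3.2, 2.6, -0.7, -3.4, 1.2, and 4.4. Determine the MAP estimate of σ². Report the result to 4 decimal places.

Sum of squared deviations about the known mean: SS = (-3.2−0)² + (2.6−0)² + (-0.7−0)² + (-3.4−0)² + (1.2−0)² + (4.4−0)² = 49.85.
The Normal likelihood contributes (σ²)^(−n/2) exp(−SS/(2σ²)), so the posterior is Inverse-Gamma(α + n/2, β + SS/2) = Inverse-Gamma(7, 28.925).
The mode of Inverse-Gamma(a, b) is b/(a+1) = 28.925/8 ≈ 3.6156.

σ̂²_MAP = 3.6156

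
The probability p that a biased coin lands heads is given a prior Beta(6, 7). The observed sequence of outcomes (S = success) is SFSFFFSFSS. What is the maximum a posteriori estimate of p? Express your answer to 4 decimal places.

p̂_MAP = 0.4762

Prior: Beta(6, 7).
Data: 5 successes in 10 trials (from the sequence). The binomial likelihood contributes p^5(1−p)^5, so the posterior is Beta(6+5, 7+5) = Beta(11, 12).
For Beta(a, b) with a, b > 1 the mode is (a−1)/(a+b−2) = 10/21 ≈ 0.4762.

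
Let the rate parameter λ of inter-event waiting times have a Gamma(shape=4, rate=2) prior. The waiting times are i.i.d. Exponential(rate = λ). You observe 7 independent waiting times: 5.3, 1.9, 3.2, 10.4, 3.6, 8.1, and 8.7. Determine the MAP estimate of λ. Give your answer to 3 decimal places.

λ̂_MAP = 0.231

The Exponential(rate=λ) likelihood is ∝ λ^n e^(−λΣtᵢ). Here n = 7 and Σtᵢ = 5.3 + 1.9 + 3.2 + 10.4 + 3.6 + 8.1 + 8.7 = 41.2.
Posterior ∝ λ^3e^(−2λ) · λ^7e^(−41.2λ) = λ^10e^(−43.2λ), i.e. Gamma(11, 43.2).
Mode = (a−1)/b = 10/43.2 ≈ 0.231.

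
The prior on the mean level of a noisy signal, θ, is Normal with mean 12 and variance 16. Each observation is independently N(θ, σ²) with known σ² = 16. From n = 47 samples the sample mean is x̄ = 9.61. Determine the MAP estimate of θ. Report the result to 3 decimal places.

θ̂_MAP = 9.660

n = 47, x̄ = 9.61.
For a Normal prior and Normal likelihood with known variance, the posterior is Normal; its mode equals its mean, the precision-weighted average.
Prior precision 1/σ₀² = 1/16 = 0.0625; data precision n/σ² = 47/16 = 2.9375.
θ̂ = (0.0625·12 + 2.9375·9.61) / (0.0625 + 2.9375) = 28.979375/3 = 46367/4800 ≈ 9.660.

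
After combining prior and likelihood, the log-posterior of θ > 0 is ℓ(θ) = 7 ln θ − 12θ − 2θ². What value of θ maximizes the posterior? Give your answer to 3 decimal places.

ℓ'(θ) = 7/θ − 12 − 4θ. Setting this to zero and multiplying by θ: 4θ² + 12θ − 7 = 0.
θ = (−12 + √(12² + 4·4·7)) / (2·4) = (−12 + √256) / 8 = (−12 + 16)/8 = 1/2.
ℓ''(θ) = −7/θ² − 4 < 0, confirming a maximum.

θ̂_MAP = 0.500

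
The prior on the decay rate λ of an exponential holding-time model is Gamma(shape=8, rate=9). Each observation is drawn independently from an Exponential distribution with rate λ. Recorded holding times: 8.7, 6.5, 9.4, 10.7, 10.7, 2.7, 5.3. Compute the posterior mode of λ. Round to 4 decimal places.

λ̂_MAP = 0.2222

The Exponential(rate=λ) likelihood is ∝ λ^n e^(−λΣtᵢ). Here n = 7 and Σtᵢ = 8.7 + 6.5 + 9.4 + 10.7 + 10.7 + 2.7 + 5.3 = 54.
Posterior ∝ λ^7e^(−9λ) · λ^7e^(−54λ) = λ^14e^(−63λ), i.e. Gamma(15, 63).
Mode = (a−1)/b = 14/63 ≈ 0.2222.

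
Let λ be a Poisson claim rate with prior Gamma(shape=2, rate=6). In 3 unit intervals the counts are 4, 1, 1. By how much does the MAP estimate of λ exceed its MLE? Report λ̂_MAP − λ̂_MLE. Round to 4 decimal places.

MAP − MLE = -1.2222

Σxᵢ = 6. Posterior is Gamma(8, 9); MAP = (8−1)/9 = 7/9 ≈ 0.77778.
MLE = x̄ = 6/3 ≈ 2.00000.
Difference = 7/9 − 6/3 = -11/9 ≈ -1.2222.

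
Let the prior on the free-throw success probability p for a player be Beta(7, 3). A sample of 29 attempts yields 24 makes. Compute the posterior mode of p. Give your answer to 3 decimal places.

p̂_MAP = 0.811

Prior: Beta(7, 3).
Data: 24 successes in 29 trials. The binomial likelihood contributes p^24(1−p)^5, so the posterior is Beta(7+24, 3+5) = Beta(31, 8).
For Beta(a, b) with a, b > 1 the mode is (a−1)/(a+b−2) = 30/37 ≈ 0.811.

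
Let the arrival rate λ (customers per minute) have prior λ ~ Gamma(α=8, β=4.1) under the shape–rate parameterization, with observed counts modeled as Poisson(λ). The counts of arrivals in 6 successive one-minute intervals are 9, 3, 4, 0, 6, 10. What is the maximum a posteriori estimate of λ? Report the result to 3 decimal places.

Σxᵢ = 9+3+4+0+6+10 = 32, with n = 6.
Posterior ∝ λ^7e^(−4.1λ) · λ^32e^(−6λ) = λ^39e^(−10.1λ), i.e. Gamma(shape=40, rate=10.1).
The mode of a Gamma(a, b) with a ≥ 1 (shape–rate) is (a−1)/b = 39/10.1 ≈ 3.861.

λ̂_MAP = 3.861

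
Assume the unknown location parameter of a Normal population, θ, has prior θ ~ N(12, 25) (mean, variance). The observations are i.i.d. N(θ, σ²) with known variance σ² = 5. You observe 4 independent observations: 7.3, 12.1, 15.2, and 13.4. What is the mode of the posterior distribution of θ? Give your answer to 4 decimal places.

θ̂_MAP = 12.0000

n = 4; x̄ = (7.3 + 12.1 + 15.2 + 13.4)/4 = 48/4 = 12.
For a Normal prior and Normal likelihood with known variance, the posterior is Normal; its mode equals its mean, the precision-weighted average.
Prior precision 1/σ₀² = 1/25 = 0.04; data precision n/σ² = 4/5 = 0.8.
θ̂ = (0.04·12 + 0.8·12) / (0.04 + 0.8) = 10.08/0.84 = 12.0000.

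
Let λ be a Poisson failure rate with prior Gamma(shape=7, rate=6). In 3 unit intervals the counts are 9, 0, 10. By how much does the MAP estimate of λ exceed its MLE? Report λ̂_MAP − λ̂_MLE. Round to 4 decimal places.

Σxᵢ = 19. Posterior is Gamma(26, 9); MAP = (26−1)/9 = 25/9 ≈ 2.77778.
MLE = x̄ = 19/3 ≈ 6.33333.
Difference = 25/9 − 19/3 = -32/9 ≈ -3.5556.

MAP − MLE = -3.5556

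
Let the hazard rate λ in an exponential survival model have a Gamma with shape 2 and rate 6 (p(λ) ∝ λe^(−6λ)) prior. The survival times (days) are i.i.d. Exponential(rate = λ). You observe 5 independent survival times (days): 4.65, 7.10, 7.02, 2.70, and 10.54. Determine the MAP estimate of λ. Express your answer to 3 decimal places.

The Exponential(rate=λ) likelihood is ∝ λ^n e^(−λΣtᵢ). Here n = 5 and Σtᵢ = 4.65 + 7.10 + 7.02 + 2.70 + 10.54 = 32.01.
Posterior ∝ λe^(−6λ) · λ^5e^(−32.01λ) = λ^6e^(−38.01λ), i.e. Gamma(7, 38.01).
Mode = (a−1)/b = 6/38.01 ≈ 0.158.

λ̂_MAP = 0.158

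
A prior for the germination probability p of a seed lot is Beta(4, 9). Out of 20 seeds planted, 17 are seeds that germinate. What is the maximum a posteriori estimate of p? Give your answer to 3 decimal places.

Prior: Beta(4, 9).
Data: 17 successes in 20 trials. The binomial likelihood contributes p^17(1−p)^3, so the posterior is Beta(4+17, 9+3) = Beta(21, 12).
For Beta(a, b) with a, b > 1 the mode is (a−1)/(a+b−2) = 20/31 ≈ 0.645.

p̂_MAP = 0.645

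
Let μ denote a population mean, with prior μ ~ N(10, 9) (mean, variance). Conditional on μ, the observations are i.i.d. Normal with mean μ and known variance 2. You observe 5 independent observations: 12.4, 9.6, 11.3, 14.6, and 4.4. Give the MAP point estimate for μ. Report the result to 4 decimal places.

μ̂_MAP = 10.4404

n = 5; x̄ = (12.4 + 9.6 + 11.3 + 14.6 + 4.4)/5 = 52.3/5 = 10.46.
For a Normal prior and Normal likelihood with known variance, the posterior is Normal; its mode equals its mean, the precision-weighted average.
Prior precision 1/σ₀² = 1/9; data precision n/σ² = 5/2 = 2.5.
μ̂ = ((1/9)·10 + 2.5·10.46) / (1/9 + 2.5) = (4907/180)/(47/18) = 4907/470 ≈ 10.4404.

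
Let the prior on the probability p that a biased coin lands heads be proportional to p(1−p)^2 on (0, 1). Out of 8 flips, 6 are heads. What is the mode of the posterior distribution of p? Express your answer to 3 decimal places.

The prior density ∝ p(1−p)^2 is the kernel of Beta(2, 3).
Data: 6 successes in 8 trials. The binomial likelihood contributes p^6(1−p)^2, so the posterior is Beta(2+6, 3+2) = Beta(8, 5).
For Beta(a, b) with a, b > 1 the mode is (a−1)/(a+b−2) = 7/11 ≈ 0.636.

p̂_MAP = 0.636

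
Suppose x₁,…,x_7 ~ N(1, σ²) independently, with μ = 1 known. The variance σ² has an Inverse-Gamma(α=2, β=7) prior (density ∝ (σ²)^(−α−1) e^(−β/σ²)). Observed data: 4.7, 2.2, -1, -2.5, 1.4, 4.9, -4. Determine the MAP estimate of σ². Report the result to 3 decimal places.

Sum of squared deviations about the known mean: SS = (4.7−1)² + (2.2−1)² + (-1−1)² + (-2.5−1)² + (1.4−1)² + (4.9−1)² + (-4−1)² = 71.75.
The Normal likelihood contributes (σ²)^(−n/2) exp(−SS/(2σ²)), so the posterior is Inverse-Gamma(α + n/2, β + SS/2) = Inverse-Gamma(5.5, 42.875).
The mode of Inverse-Gamma(a, b) is b/(a+1) = 42.875/6.5 ≈ 6.596.

σ̂²_MAP = 6.596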